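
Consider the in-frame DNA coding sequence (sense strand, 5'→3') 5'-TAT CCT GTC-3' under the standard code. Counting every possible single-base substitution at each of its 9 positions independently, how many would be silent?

7

Codon 1 (TAT, Tyr): 1 synonymous substitution.
Codon 2 (CCT, Pro): 3 synonymous substitutions.
Codon 3 (GTC, Val): 3 synonymous substitutions.
Total: 1 + 3 + 3 = 7.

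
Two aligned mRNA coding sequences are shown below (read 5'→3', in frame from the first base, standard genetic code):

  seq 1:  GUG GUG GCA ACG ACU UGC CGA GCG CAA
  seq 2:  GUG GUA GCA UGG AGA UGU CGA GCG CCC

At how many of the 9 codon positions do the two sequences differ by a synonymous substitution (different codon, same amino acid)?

2

Codon 1: GUG Val / GUG Val — identical.
Codon 2: GUG Val / GUA Val — synonymous.
Codon 3: GCA Ala / GCA Ala — identical.
Codon 4: ACG Thr / UGG Trp — nonsynonymous.
Codon 5: ACU Thr / AGA Arg — nonsynonymous.
Codon 6: UGC Cys / UGU Cys — synonymous.
Codon 7: CGA Arg / CGA Arg — identical.
Codon 8: GCG Ala / GCG Ala — identical.
Codon 9: CAA Gln / CCC Pro — nonsynonymous.
Synonymous differences: 2.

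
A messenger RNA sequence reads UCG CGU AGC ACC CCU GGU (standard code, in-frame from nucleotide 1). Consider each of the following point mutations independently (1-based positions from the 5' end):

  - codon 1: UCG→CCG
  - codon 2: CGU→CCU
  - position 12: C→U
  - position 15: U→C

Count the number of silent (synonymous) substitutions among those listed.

Codon 1: UCG (Ser) → CCG (Pro) — missense.
Codon 2: CGU (Arg) → CCU (Pro) — missense.
Codon 4: ACC (Thr) → ACU (Thr) — synonymous.
Codon 5: CCU (Pro) → CCC (Pro) — synonymous.
Synonymous: 2 of 4.

2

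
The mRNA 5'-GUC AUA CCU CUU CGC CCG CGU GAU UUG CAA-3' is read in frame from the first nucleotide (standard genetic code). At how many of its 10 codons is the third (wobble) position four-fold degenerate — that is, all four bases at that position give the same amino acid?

6

Codon 1 GUC (Val): third position 4-fold.
Codon 2 AUA (Ile): third position 3-fold.
Codon 3 CCU (Pro): third position 4-fold.
Codon 4 CUU (Leu): third position 4-fold.
Codon 5 CGC (Arg): third position 4-fold.
Codon 6 CCG (Pro): third position 4-fold.
Codon 7 CGU (Arg): third position 4-fold.
Codon 8 GAU (Asp): third position 2-fold.
Codon 9 UUG (Leu): third position 2-fold.
Codon 10 CAA (Gln): third position 2-fold.
Four-fold degenerate third positions: 6.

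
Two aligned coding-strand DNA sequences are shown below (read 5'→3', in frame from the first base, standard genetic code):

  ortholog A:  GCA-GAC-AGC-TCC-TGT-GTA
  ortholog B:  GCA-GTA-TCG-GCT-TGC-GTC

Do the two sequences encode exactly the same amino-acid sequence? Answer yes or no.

Codon 1: GCA Ala / GCA Ala — identical.
Codon 2: GAC Asp / GTA Val — nonsynonymous.
Codon 3: AGC Ser / TCG Ser — synonymous.
Codon 4: TCC Ser / GCT Ala — nonsynonymous.
Codon 5: TGT Cys / TGC Cys — synonymous.
Codon 6: GTA Val / GTC Val — synonymous.
Nonsynonymous differences: 2 → different protein.

no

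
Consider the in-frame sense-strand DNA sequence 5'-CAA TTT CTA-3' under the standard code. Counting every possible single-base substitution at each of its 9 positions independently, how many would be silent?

6

Codon 1 (CAA, Gln): 1 synonymous substitution.
Codon 2 (TTT, Phe): 1 synonymous substitution.
Codon 3 (CTA, Leu): 4 synonymous substitutions.
Total: 1 + 1 + 4 = 6.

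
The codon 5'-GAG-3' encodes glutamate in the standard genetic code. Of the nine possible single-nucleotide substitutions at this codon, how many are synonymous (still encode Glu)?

1

Position 1: none → 0 synonymous.
Position 2: none → 0 synonymous.
Position 3: GAA → 1 synonymous.
Total: 0 + 0 + 1 = 1.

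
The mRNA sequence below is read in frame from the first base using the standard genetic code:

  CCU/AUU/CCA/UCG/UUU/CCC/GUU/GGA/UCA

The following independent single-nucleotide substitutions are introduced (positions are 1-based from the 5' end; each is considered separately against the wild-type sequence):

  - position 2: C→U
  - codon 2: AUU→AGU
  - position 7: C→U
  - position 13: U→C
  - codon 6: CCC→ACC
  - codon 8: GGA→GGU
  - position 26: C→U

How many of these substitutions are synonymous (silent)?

Codon 1: CCU (Pro) → CUU (Leu) — missense.
Codon 2: AUU (Ile) → AGU (Ser) — missense.
Codon 3: CCA (Pro) → UCA (Ser) — missense.
Codon 5: UUU (Phe) → CUU (Leu) — missense.
Codon 6: CCC (Pro) → ACC (Thr) — missense.
Codon 8: GGA (Gly) → GGU (Gly) — synonymous.
Codon 9: UCA (Ser) → UUA (Leu) — missense.
Synonymous: 1 of 7.

1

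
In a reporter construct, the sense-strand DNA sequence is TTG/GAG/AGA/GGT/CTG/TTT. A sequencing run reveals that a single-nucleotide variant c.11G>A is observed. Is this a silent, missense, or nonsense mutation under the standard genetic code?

Position 11 falls in codon 4: GGT → Gly.
After the substitution the codon is GAT → Asp.
Gly ≠ Asp, so this is a missense mutation.

missense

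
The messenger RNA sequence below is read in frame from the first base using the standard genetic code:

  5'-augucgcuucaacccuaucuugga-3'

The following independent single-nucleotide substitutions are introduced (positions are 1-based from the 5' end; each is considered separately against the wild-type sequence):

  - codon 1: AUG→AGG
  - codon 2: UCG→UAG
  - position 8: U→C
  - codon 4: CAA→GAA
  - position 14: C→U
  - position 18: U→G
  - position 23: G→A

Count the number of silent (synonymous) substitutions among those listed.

Codon 1: AUG (Met) → AGG (Arg) — missense.
Codon 2: UCG (Ser) → UAG (Stop) — nonsense.
Codon 3: CUU (Leu) → CCU (Pro) — missense.
Codon 4: CAA (Gln) → GAA (Glu) — missense.
Codon 5: CCC (Pro) → CUC (Leu) — missense.
Codon 6: UAU (Tyr) → UAG (Stop) — nonsense.
Codon 8: GGA (Gly) → GAA (Glu) — missense.
Synonymous: 0 of 7.

0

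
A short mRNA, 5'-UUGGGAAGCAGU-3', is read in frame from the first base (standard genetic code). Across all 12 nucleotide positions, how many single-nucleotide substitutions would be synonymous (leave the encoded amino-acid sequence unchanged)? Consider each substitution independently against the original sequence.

7

Codon 1 (UUG, Leu): 2 synonymous substitutions.
Codon 2 (GGA, Gly): 3 synonymous substitutions.
Codon 3 (AGC, Ser): 1 synonymous substitution.
Codon 4 (AGU, Ser): 1 synonymous substitution.
Total: 2 + 3 + 1 + 1 = 7.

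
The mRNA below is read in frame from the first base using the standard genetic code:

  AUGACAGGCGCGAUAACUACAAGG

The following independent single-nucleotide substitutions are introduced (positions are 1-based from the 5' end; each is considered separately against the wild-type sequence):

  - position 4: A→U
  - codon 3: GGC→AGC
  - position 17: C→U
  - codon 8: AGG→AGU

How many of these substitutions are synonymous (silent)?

0

Codon 2: ACA (Thr) → UCA (Ser) — missense.
Codon 3: GGC (Gly) → AGC (Ser) — missense.
Codon 6: ACU (Thr) → AUU (Ile) — missense.
Codon 8: AGG (Arg) → AGU (Ser) — missense.
Synonymous: 0 of 4.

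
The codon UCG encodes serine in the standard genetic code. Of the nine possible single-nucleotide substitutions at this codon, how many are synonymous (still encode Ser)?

Position 1: none → 0 synonymous.
Position 2: none → 0 synonymous.
Position 3: UCU, UCC, UCA → 3 synonymous.
Total: 0 + 0 + 3 = 3.

3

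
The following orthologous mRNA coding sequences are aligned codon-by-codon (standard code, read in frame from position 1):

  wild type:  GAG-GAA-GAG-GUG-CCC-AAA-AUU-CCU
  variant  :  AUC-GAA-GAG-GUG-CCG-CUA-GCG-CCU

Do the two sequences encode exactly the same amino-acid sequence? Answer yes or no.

Codon 1: GAG Glu / AUC Ile — nonsynonymous.
Codon 2: GAA Glu / GAA Glu — identical.
Codon 3: GAG Glu / GAG Glu — identical.
Codon 4: GUG Val / GUG Val — identical.
Codon 5: CCC Pro / CCG Pro — synonymous.
Codon 6: AAA Lys / CUA Leu — nonsynonymous.
Codon 7: AUU Ile / GCG Ala — nonsynonymous.
Codon 8: CCU Pro / CCU Pro — identical.
Nonsynonymous differences: 3 → different protein.

no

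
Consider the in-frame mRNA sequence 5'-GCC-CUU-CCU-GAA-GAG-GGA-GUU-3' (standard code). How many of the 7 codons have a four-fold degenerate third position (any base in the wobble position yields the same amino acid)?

5

Codon 1 GCC (Ala): third position 4-fold.
Codon 2 CUU (Leu): third position 4-fold.
Codon 3 CCU (Pro): third position 4-fold.
Codon 4 GAA (Glu): third position 2-fold.
Codon 5 GAG (Glu): third position 2-fold.
Codon 6 GGA (Gly): third position 4-fold.
Codon 7 GUU (Val): third position 4-fold.
Four-fold degenerate third positions: 5.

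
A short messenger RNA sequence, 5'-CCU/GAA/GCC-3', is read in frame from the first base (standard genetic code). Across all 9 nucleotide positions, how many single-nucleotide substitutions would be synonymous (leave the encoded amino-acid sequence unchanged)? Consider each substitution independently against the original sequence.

Codon 1 (CCU, Pro): 3 synonymous substitutions.
Codon 2 (GAA, Glu): 1 synonymous substitution.
Codon 3 (GCC, Ala): 3 synonymous substitutions.
Total: 3 + 1 + 3 = 7.

7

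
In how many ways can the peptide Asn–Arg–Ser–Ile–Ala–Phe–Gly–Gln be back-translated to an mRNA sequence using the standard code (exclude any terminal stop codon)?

13824

Asn: 2 codons.
Arg: 6 codons.
Ser: 6 codons.
Ile: 3 codons.
Ala: 4 codons.
Phe: 2 codons.
Gly: 4 codons.
Gln: 2 codons.
2 × 6 × 6 × 3 × 4 × 2 × 4 × 2 = 13824.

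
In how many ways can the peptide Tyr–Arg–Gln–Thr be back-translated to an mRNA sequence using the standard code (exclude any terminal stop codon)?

Tyr: 2 codons.
Arg: 6 codons.
Gln: 2 codons.
Thr: 4 codons.
2 × 6 × 2 × 4 = 96.

96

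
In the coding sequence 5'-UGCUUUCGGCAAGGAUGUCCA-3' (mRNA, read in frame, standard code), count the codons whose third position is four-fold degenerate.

Codon 1 UGC (Cys): third position 2-fold.
Codon 2 UUU (Phe): third position 2-fold.
Codon 3 CGG (Arg): third position 4-fold.
Codon 4 CAA (Gln): third position 2-fold.
Codon 5 GGA (Gly): third position 4-fold.
Codon 6 UGU (Cys): third position 2-fold.
Codon 7 CCA (Pro): third position 4-fold.
Four-fold degenerate third positions: 3.

3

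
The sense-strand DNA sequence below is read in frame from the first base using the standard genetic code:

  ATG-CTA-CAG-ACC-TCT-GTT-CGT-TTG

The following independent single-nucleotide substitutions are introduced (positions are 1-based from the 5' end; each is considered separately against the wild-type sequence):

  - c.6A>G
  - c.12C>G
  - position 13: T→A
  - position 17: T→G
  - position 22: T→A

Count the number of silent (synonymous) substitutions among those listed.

2

Codon 2: CTA (Leu) → CTG (Leu) — synonymous.
Codon 4: ACC (Thr) → ACG (Thr) — synonymous.
Codon 5: TCT (Ser) → ACT (Thr) — missense.
Codon 6: GTT (Val) → GGT (Gly) — missense.
Codon 8: TTG (Leu) → ATG (Met) — missense.
Synonymous: 2 of 5.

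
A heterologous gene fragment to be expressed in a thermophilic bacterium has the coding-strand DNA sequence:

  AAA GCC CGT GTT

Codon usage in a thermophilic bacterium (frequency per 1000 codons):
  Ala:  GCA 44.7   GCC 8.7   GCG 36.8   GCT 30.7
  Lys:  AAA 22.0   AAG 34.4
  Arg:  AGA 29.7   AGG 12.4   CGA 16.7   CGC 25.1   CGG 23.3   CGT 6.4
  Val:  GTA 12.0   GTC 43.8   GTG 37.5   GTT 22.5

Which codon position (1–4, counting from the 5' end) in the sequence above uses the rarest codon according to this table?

3

Codon 1 AAA (Lys): 22.0 per 1000.
Codon 2 GCC (Ala): 8.7 per 1000.
Codon 3 CGT (Arg): 6.4 per 1000.
Codon 4 GTT (Val): 22.5 per 1000.
Lowest frequency is 6.4 at codon 3.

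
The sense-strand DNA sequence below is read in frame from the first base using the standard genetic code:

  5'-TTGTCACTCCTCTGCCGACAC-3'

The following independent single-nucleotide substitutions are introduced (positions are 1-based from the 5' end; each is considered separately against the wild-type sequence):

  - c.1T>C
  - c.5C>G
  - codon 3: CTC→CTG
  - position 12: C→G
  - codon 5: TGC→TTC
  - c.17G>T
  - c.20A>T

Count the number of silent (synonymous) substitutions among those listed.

3

Codon 1: TTG (Leu) → CTG (Leu) — synonymous.
Codon 2: TCA (Ser) → TGA (Stop) — nonsense.
Codon 3: CTC (Leu) → CTG (Leu) — synonymous.
Codon 4: CTC (Leu) → CTG (Leu) — synonymous.
Codon 5: TGC (Cys) → TTC (Phe) — missense.
Codon 6: CGA (Arg) → CTA (Leu) — missense.
Codon 7: CAC (His) → CTC (Leu) — missense.
Synonymous: 3 of 7.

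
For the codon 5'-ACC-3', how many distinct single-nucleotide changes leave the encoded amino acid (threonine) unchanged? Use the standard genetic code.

3

Position 1: none → 0 synonymous.
Position 2: none → 0 synonymous.
Position 3: ACU, ACA, ACG → 3 synonymous.
Total: 0 + 0 + 3 = 3.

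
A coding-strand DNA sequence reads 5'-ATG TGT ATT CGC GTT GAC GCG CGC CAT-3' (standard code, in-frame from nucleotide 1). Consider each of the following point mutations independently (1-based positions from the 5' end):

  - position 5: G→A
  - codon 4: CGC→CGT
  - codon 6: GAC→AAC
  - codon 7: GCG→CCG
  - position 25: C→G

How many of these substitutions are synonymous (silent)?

Codon 2: TGT (Cys) → TAT (Tyr) — missense.
Codon 4: CGC (Arg) → CGT (Arg) — synonymous.
Codon 6: GAC (Asp) → AAC (Asn) — missense.
Codon 7: GCG (Ala) → CCG (Pro) — missense.
Codon 9: CAT (His) → GAT (Asp) — missense.
Synonymous: 1 of 5.

1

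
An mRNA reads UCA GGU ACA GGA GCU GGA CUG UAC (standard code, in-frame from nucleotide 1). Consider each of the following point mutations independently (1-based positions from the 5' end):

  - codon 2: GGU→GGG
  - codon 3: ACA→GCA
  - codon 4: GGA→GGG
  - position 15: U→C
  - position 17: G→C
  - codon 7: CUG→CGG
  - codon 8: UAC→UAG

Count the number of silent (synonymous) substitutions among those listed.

Codon 2: GGU (Gly) → GGG (Gly) — synonymous.
Codon 3: ACA (Thr) → GCA (Ala) — missense.
Codon 4: GGA (Gly) → GGG (Gly) — synonymous.
Codon 5: GCU (Ala) → GCC (Ala) — synonymous.
Codon 6: GGA (Gly) → GCA (Ala) — missense.
Codon 7: CUG (Leu) → CGG (Arg) — missense.
Codon 8: UAC (Tyr) → UAG (Stop) — nonsense.
Synonymous: 3 of 7.

3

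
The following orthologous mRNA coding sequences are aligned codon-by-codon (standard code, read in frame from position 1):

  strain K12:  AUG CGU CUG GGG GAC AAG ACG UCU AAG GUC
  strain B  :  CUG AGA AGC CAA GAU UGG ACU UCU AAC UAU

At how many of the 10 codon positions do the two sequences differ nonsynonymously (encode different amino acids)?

Codon 1: AUG Met / CUG Leu — nonsynonymous.
Codon 2: CGU Arg / AGA Arg — synonymous.
Codon 3: CUG Leu / AGC Ser — nonsynonymous.
Codon 4: GGG Gly / CAA Gln — nonsynonymous.
Codon 5: GAC Asp / GAU Asp — synonymous.
Codon 6: AAG Lys / UGG Trp — nonsynonymous.
Codon 7: ACG Thr / ACU Thr — synonymous.
Codon 8: UCU Ser / UCU Ser — identical.
Codon 9: AAG Lys / AAC Asn — nonsynonymous.
Codon 10: GUC Val / UAU Tyr — nonsynonymous.
Nonsynonymous differences: 6.

6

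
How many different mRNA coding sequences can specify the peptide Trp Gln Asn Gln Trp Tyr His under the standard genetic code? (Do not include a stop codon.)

32

Trp: 1 codon.
Gln: 2 codons.
Asn: 2 codons.
Gln: 2 codons.
Trp: 1 codon.
Tyr: 2 codons.
His: 2 codons.
1 × 2 × 2 × 2 × 1 × 2 × 2 = 32.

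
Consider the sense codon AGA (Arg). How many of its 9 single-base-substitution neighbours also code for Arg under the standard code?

2

Position 1: CGA → 1 synonymous.
Position 2: none → 0 synonymous.
Position 3: AGG → 1 synonymous.
Total: 1 + 0 + 1 = 2.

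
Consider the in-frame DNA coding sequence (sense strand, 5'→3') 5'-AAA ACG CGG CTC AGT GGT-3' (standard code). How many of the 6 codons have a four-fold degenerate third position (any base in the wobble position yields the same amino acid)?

Codon 1 AAA (Lys): third position 2-fold.
Codon 2 ACG (Thr): third position 4-fold.
Codon 3 CGG (Arg): third position 4-fold.
Codon 4 CTC (Leu): third position 4-fold.
Codon 5 AGT (Ser): third position 2-fold.
Codon 6 GGT (Gly): third position 4-fold.
Four-fold degenerate third positions: 4.

4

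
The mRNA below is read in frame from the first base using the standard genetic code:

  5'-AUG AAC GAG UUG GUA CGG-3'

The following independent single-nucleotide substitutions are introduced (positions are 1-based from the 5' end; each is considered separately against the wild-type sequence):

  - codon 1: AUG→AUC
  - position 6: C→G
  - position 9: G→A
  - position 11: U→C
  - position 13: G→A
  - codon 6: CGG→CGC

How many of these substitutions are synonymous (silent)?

Codon 1: AUG (Met) → AUC (Ile) — missense.
Codon 2: AAC (Asn) → AAG (Lys) — missense.
Codon 3: GAG (Glu) → GAA (Glu) — synonymous.
Codon 4: UUG (Leu) → UCG (Ser) — missense.
Codon 5: GUA (Val) → AUA (Ile) — missense.
Codon 6: CGG (Arg) → CGC (Arg) — synonymous.
Synonymous: 2 of 6.

2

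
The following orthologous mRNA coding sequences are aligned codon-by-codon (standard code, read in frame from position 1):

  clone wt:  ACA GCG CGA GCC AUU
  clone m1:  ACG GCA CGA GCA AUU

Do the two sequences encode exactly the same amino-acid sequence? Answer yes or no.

yes

Codon 1: ACA Thr / ACG Thr — synonymous.
Codon 2: GCG Ala / GCA Ala — synonymous.
Codon 3: CGA Arg / CGA Arg — identical.
Codon 4: GCC Ala / GCA Ala — synonymous.
Codon 5: AUU Ile / AUU Ile — identical.
Nonsynonymous differences: 0 → same protein.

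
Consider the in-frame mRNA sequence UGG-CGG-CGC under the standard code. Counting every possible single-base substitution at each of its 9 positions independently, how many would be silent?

7

Codon 1 (UGG, Trp): 0 synonymous substitutions.
Codon 2 (CGG, Arg): 4 synonymous substitutions.
Codon 3 (CGC, Arg): 3 synonymous substitutions.
Total: 0 + 4 + 3 = 7.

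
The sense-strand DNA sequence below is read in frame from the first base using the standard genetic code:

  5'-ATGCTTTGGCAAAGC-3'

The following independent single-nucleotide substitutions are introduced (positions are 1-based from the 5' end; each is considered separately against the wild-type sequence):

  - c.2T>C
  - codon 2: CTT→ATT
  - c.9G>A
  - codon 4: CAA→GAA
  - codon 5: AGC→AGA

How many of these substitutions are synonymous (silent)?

Codon 1: ATG (Met) → ACG (Thr) — missense.
Codon 2: CTT (Leu) → ATT (Ile) — missense.
Codon 3: TGG (Trp) → TGA (Stop) — nonsense.
Codon 4: CAA (Gln) → GAA (Glu) — missense.
Codon 5: AGC (Ser) → AGA (Arg) — missense.
Synonymous: 0 of 5.

0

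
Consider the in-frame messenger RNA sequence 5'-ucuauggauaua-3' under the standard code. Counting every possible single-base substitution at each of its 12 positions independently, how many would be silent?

6

Codon 1 (UCU, Ser): 3 synonymous substitutions.
Codon 2 (AUG, Met): 0 synonymous substitutions.
Codon 3 (GAU, Asp): 1 synonymous substitution.
Codon 4 (AUA, Ile): 2 synonymous substitutions.
Total: 3 + 0 + 1 + 2 = 6.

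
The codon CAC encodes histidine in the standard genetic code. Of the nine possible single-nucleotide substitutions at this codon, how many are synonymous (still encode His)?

1

Position 1: none → 0 synonymous.
Position 2: none → 0 synonymous.
Position 3: CAU → 1 synonymous.
Total: 0 + 0 + 1 = 1.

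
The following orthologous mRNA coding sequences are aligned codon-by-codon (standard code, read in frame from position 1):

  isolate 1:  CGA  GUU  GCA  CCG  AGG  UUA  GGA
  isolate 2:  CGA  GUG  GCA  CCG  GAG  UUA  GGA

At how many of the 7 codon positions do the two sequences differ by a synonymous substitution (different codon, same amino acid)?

Codon 1: CGA Arg / CGA Arg — identical.
Codon 2: GUU Val / GUG Val — synonymous.
Codon 3: GCA Ala / GCA Ala — identical.
Codon 4: CCG Pro / CCG Pro — identical.
Codon 5: AGG Arg / GAG Glu — nonsynonymous.
Codon 6: UUA Leu / UUA Leu — identical.
Codon 7: GGA Gly / GGA Gly — identical.
Synonymous differences: 1.

1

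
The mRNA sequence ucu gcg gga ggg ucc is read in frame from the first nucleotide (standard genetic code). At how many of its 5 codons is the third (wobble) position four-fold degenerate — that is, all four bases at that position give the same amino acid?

Codon 1 UCU (Ser): third position 4-fold.
Codon 2 GCG (Ala): third position 4-fold.
Codon 3 GGA (Gly): third position 4-fold.
Codon 4 GGG (Gly): third position 4-fold.
Codon 5 UCC (Ser): third position 4-fold.
Four-fold degenerate third positions: 5.

5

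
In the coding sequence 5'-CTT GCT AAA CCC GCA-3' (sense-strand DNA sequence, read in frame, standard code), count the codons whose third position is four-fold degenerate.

Codon 1 CTT (Leu): third position 4-fold.
Codon 2 GCT (Ala): third position 4-fold.
Codon 3 AAA (Lys): third position 2-fold.
Codon 4 CCC (Pro): third position 4-fold.
Codon 5 GCA (Ala): third position 4-fold.
Four-fold degenerate third positions: 4.

4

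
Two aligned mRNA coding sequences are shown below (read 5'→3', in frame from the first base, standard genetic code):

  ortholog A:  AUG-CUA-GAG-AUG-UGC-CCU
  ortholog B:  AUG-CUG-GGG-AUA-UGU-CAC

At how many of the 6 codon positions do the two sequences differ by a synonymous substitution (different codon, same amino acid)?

Codon 1: AUG Met / AUG Met — identical.
Codon 2: CUA Leu / CUG Leu — synonymous.
Codon 3: GAG Glu / GGG Gly — nonsynonymous.
Codon 4: AUG Met / AUA Ile — nonsynonymous.
Codon 5: UGC Cys / UGU Cys — synonymous.
Codon 6: CCU Pro / CAC His — nonsynonymous.
Synonymous differences: 2.

2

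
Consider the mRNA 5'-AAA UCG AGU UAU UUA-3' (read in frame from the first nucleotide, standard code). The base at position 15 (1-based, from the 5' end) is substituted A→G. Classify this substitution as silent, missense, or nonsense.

Position 15 falls in codon 5: UUA → Leu.
After the substitution the codon is UUG → Leu.
Both encode Leu, so the change is synonymous.

silent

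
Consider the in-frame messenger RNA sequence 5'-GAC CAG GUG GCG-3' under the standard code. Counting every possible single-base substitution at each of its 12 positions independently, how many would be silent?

Codon 1 (GAC, Asp): 1 synonymous substitution.
Codon 2 (CAG, Gln): 1 synonymous substitution.
Codon 3 (GUG, Val): 3 synonymous substitutions.
Codon 4 (GCG, Ala): 3 synonymous substitutions.
Total: 1 + 1 + 3 + 3 = 8.

8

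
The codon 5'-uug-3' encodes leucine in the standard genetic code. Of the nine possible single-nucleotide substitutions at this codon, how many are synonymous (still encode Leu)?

2

Position 1: CUG → 1 synonymous.
Position 2: none → 0 synonymous.
Position 3: UUA → 1 synonymous.
Total: 1 + 0 + 1 = 2.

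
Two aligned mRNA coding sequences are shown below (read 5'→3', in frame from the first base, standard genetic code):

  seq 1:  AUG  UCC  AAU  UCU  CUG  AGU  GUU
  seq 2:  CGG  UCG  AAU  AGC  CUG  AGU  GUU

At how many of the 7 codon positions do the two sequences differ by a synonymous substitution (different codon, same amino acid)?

Codon 1: AUG Met / CGG Arg — nonsynonymous.
Codon 2: UCC Ser / UCG Ser — synonymous.
Codon 3: AAU Asn / AAU Asn — identical.
Codon 4: UCU Ser / AGC Ser — synonymous.
Codon 5: CUG Leu / CUG Leu — identical.
Codon 6: AGU Ser / AGU Ser — identical.
Codon 7: GUU Val / GUU Val — identical.
Synonymous differences: 2.

2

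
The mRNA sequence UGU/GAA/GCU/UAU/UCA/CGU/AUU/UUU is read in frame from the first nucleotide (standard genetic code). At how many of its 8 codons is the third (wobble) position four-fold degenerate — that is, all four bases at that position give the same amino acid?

Codon 1 UGU (Cys): third position 2-fold.
Codon 2 GAA (Glu): third position 2-fold.
Codon 3 GCU (Ala): third position 4-fold.
Codon 4 UAU (Tyr): third position 2-fold.
Codon 5 UCA (Ser): third position 4-fold.
Codon 6 CGU (Arg): third position 4-fold.
Codon 7 AUU (Ile): third position 3-fold.
Codon 8 UUU (Phe): third position 2-fold.
Four-fold degenerate third positions: 3.

3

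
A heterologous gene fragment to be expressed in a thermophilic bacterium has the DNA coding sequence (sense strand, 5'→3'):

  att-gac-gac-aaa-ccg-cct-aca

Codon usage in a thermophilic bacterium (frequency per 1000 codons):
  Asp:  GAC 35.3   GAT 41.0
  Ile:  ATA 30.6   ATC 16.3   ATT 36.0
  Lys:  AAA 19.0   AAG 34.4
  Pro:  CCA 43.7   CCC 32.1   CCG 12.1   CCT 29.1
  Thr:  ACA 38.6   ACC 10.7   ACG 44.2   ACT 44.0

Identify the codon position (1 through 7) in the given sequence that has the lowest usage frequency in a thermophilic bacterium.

5

Codon 1 ATT (Ile): 36.0 per 1000.
Codon 2 GAC (Asp): 35.3 per 1000.
Codon 3 GAC (Asp): 35.3 per 1000.
Codon 4 AAA (Lys): 19.0 per 1000.
Codon 5 CCG (Pro): 12.1 per 1000.
Codon 6 CCT (Pro): 29.1 per 1000.
Codon 7 ACA (Thr): 38.6 per 1000.
Lowest frequency is 12.1 at codon 5.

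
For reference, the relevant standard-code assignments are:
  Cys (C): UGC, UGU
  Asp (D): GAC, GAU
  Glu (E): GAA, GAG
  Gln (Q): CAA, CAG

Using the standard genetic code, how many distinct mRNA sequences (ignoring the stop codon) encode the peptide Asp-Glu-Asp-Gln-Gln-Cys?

Asp: 2 codons.
Glu: 2 codons.
Asp: 2 codons.
Gln: 2 codons.
Gln: 2 codons.
Cys: 2 codons.
2 × 2 × 2 × 2 × 2 × 2 = 64.

64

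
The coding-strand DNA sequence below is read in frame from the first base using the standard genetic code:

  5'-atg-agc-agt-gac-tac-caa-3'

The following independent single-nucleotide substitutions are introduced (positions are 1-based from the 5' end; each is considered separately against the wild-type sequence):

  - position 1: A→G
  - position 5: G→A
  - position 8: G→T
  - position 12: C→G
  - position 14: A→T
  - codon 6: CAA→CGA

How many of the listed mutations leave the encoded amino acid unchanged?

Codon 1: ATG (Met) → GTG (Val) — missense.
Codon 2: AGC (Ser) → AAC (Asn) — missense.
Codon 3: AGT (Ser) → ATT (Ile) — missense.
Codon 4: GAC (Asp) → GAG (Glu) — missense.
Codon 5: TAC (Tyr) → TTC (Phe) — missense.
Codon 6: CAA (Gln) → CGA (Arg) — missense.
Synonymous: 0 of 6.

0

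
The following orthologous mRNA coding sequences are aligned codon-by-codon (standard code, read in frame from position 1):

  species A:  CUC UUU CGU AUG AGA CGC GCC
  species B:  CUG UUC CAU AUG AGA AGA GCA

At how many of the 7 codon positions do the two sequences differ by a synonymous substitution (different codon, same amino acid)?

Codon 1: CUC Leu / CUG Leu — synonymous.
Codon 2: UUU Phe / UUC Phe — synonymous.
Codon 3: CGU Arg / CAU His — nonsynonymous.
Codon 4: AUG Met / AUG Met — identical.
Codon 5: AGA Arg / AGA Arg — identical.
Codon 6: CGC Arg / AGA Arg — synonymous.
Codon 7: GCC Ala / GCA Ala — synonymous.
Synonymous differences: 4.

4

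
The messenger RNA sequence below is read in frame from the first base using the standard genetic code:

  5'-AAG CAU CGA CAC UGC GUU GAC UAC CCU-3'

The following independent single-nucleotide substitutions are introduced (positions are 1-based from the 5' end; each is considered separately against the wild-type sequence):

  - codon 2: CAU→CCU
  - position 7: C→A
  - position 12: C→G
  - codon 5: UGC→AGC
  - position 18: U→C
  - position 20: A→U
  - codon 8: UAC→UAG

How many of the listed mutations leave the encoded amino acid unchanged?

2

Codon 2: CAU (His) → CCU (Pro) — missense.
Codon 3: CGA (Arg) → AGA (Arg) — synonymous.
Codon 4: CAC (His) → CAG (Gln) — missense.
Codon 5: UGC (Cys) → AGC (Ser) — missense.
Codon 6: GUU (Val) → GUC (Val) — synonymous.
Codon 7: GAC (Asp) → GUC (Val) — missense.
Codon 8: UAC (Tyr) → UAG (Stop) — nonsense.
Synonymous: 2 of 7.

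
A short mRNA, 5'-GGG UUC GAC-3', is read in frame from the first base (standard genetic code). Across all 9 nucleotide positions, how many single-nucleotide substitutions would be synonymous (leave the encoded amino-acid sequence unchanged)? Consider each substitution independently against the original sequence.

Codon 1 (GGG, Gly): 3 synonymous substitutions.
Codon 2 (UUC, Phe): 1 synonymous substitution.
Codon 3 (GAC, Asp): 1 synonymous substitution.
Total: 3 + 1 + 1 = 5.

5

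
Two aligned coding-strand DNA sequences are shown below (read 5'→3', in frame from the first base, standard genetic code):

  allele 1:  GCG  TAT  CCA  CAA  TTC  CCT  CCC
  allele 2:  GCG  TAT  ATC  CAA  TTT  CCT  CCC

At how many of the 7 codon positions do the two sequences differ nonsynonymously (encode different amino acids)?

1

Codon 1: GCG Ala / GCG Ala — identical.
Codon 2: TAT Tyr / TAT Tyr — identical.
Codon 3: CCA Pro / ATC Ile — nonsynonymous.
Codon 4: CAA Gln / CAA Gln — identical.
Codon 5: TTC Phe / TTT Phe — synonymous.
Codon 6: CCT Pro / CCT Pro — identical.
Codon 7: CCC Pro / CCC Pro — identical.
Nonsynonymous differences: 1.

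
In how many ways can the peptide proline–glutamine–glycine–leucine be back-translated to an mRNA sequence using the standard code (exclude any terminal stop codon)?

192

Pro: 4 codons.
Gln: 2 codons.
Gly: 4 codons.
Leu: 6 codons.
4 × 2 × 4 × 6 = 192.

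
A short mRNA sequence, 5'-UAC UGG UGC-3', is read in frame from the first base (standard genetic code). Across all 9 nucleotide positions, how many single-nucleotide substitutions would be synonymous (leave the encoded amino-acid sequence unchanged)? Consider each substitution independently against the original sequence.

2

Codon 1 (UAC, Tyr): 1 synonymous substitution.
Codon 2 (UGG, Trp): 0 synonymous substitutions.
Codon 3 (UGC, Cys): 1 synonymous substitution.
Total: 1 + 0 + 1 = 2.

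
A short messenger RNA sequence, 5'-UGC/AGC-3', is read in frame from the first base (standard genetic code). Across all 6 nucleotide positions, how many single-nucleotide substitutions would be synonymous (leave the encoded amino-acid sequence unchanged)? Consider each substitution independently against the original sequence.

Codon 1 (UGC, Cys): 1 synonymous substitution.
Codon 2 (AGC, Ser): 1 synonymous substitution.
Total: 1 + 1 = 2.

2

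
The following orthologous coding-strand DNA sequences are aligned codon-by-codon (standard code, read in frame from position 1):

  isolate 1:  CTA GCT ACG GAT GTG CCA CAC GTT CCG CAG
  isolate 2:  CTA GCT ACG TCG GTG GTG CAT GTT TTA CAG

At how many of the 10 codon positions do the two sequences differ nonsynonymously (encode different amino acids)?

3

Codon 1: CTA Leu / CTA Leu — identical.
Codon 2: GCT Ala / GCT Ala — identical.
Codon 3: ACG Thr / ACG Thr — identical.
Codon 4: GAT Asp / TCG Ser — nonsynonymous.
Codon 5: GTG Val / GTG Val — identical.
Codon 6: CCA Pro / GTG Val — nonsynonymous.
Codon 7: CAC His / CAT His — synonymous.
Codon 8: GTT Val / GTT Val — identical.
Codon 9: CCG Pro / TTA Leu — nonsynonymous.
Codon 10: CAG Gln / CAG Gln — identical.
Nonsynonymous differences: 3.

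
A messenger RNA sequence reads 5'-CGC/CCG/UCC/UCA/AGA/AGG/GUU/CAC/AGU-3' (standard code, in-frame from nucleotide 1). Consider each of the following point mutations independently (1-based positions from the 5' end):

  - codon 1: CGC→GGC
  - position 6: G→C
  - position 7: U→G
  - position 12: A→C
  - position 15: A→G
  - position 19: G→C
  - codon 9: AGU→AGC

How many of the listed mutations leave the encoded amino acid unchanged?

4

Codon 1: CGC (Arg) → GGC (Gly) — missense.
Codon 2: CCG (Pro) → CCC (Pro) — synonymous.
Codon 3: UCC (Ser) → GCC (Ala) — missense.
Codon 4: UCA (Ser) → UCC (Ser) — synonymous.
Codon 5: AGA (Arg) → AGG (Arg) — synonymous.
Codon 7: GUU (Val) → CUU (Leu) — missense.
Codon 9: AGU (Ser) → AGC (Ser) — synonymous.
Synonymous: 4 of 7.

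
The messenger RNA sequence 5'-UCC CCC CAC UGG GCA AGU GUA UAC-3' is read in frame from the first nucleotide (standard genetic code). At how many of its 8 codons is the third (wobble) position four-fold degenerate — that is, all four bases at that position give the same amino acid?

Codon 1 UCC (Ser): third position 4-fold.
Codon 2 CCC (Pro): third position 4-fold.
Codon 3 CAC (His): third position 2-fold.
Codon 4 UGG (Trp): third position 1-fold.
Codon 5 GCA (Ala): third position 4-fold.
Codon 6 AGU (Ser): third position 2-fold.
Codon 7 GUA (Val): third position 4-fold.
Codon 8 UAC (Tyr): third position 2-fold.
Four-fold degenerate third positions: 4.

4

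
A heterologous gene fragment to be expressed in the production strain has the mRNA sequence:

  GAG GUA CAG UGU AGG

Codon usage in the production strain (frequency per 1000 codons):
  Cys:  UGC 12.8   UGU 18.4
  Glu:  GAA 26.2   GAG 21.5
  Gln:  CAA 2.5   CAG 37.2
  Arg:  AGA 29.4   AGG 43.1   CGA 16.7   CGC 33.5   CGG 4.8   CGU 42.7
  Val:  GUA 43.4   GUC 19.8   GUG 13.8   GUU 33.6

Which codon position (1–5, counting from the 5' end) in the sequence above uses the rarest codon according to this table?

Codon 1 GAG (Glu): 21.5 per 1000.
Codon 2 GUA (Val): 43.4 per 1000.
Codon 3 CAG (Gln): 37.2 per 1000.
Codon 4 UGU (Cys): 18.4 per 1000.
Codon 5 AGG (Arg): 43.1 per 1000.
Lowest frequency is 18.4 at codon 4.

4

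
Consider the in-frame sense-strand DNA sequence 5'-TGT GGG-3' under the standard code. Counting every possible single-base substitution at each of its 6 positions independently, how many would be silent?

4

Codon 1 (TGT, Cys): 1 synonymous substitution.
Codon 2 (GGG, Gly): 3 synonymous substitutions.
Total: 1 + 3 = 4.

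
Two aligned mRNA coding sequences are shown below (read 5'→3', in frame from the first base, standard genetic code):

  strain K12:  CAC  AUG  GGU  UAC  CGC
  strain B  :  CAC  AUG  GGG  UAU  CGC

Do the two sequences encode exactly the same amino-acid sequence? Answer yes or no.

Codon 1: CAC His / CAC His — identical.
Codon 2: AUG Met / AUG Met — identical.
Codon 3: GGU Gly / GGG Gly — synonymous.
Codon 4: UAC Tyr / UAU Tyr — synonymous.
Codon 5: CGC Arg / CGC Arg — identical.
Nonsynonymous differences: 0 → same protein.

yes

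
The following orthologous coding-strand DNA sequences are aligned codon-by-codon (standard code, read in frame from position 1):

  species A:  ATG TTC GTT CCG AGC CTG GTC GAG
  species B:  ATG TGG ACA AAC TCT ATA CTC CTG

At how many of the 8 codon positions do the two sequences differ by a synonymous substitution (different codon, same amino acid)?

1

Codon 1: ATG Met / ATG Met — identical.
Codon 2: TTC Phe / TGG Trp — nonsynonymous.
Codon 3: GTT Val / ACA Thr — nonsynonymous.
Codon 4: CCG Pro / AAC Asn — nonsynonymous.
Codon 5: AGC Ser / TCT Ser — synonymous.
Codon 6: CTG Leu / ATA Ile — nonsynonymous.
Codon 7: GTC Val / CTC Leu — nonsynonymous.
Codon 8: GAG Glu / CTG Leu — nonsynonymous.
Synonymous differences: 1.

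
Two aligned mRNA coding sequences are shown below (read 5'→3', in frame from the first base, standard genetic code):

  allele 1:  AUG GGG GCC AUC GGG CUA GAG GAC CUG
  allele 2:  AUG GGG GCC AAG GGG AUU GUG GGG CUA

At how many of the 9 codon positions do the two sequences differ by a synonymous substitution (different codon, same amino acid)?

Codon 1: AUG Met / AUG Met — identical.
Codon 2: GGG Gly / GGG Gly — identical.
Codon 3: GCC Ala / GCC Ala — identical.
Codon 4: AUC Ile / AAG Lys — nonsynonymous.
Codon 5: GGG Gly / GGG Gly — identical.
Codon 6: CUA Leu / AUU Ile — nonsynonymous.
Codon 7: GAG Glu / GUG Val — nonsynonymous.
Codon 8: GAC Asp / GGG Gly — nonsynonymous.
Codon 9: CUG Leu / CUA Leu — synonymous.
Synonymous differences: 1.

1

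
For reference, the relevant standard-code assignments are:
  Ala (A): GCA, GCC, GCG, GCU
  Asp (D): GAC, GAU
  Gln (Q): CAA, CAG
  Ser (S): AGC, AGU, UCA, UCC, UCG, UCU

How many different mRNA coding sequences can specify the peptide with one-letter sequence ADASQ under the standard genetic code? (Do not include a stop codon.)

Ala: 4 codons.
Asp: 2 codons.
Ala: 4 codons.
Ser: 6 codons.
Gln: 2 codons.
4 × 2 × 4 × 6 × 2 = 384.

384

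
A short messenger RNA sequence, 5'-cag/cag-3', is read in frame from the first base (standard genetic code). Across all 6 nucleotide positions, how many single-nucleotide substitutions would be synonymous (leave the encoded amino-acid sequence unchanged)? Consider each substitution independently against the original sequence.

2

Codon 1 (CAG, Gln): 1 synonymous substitution.
Codon 2 (CAG, Gln): 1 synonymous substitution.
Total: 1 + 1 = 2.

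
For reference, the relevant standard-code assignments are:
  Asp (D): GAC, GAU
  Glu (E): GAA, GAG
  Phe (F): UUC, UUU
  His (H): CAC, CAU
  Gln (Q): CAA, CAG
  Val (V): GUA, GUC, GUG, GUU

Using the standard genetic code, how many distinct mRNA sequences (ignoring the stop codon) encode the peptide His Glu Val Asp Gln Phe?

His: 2 codons.
Glu: 2 codons.
Val: 4 codons.
Asp: 2 codons.
Gln: 2 codons.
Phe: 2 codons.
2 × 2 × 4 × 2 × 2 × 2 = 128.

128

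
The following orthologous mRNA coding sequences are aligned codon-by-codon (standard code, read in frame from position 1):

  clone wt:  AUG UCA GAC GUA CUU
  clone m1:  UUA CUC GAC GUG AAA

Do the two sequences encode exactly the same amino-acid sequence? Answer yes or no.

no

Codon 1: AUG Met / UUA Leu — nonsynonymous.
Codon 2: UCA Ser / CUC Leu — nonsynonymous.
Codon 3: GAC Asp / GAC Asp — identical.
Codon 4: GUA Val / GUG Val — synonymous.
Codon 5: CUU Leu / AAA Lys — nonsynonymous.
Nonsynonymous differences: 3 → different protein.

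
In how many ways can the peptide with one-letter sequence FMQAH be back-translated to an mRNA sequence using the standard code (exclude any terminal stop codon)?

32

Phe: 2 codons.
Met: 1 codon.
Gln: 2 codons.
Ala: 4 codons.
His: 2 codons.
2 × 1 × 2 × 4 × 2 = 32.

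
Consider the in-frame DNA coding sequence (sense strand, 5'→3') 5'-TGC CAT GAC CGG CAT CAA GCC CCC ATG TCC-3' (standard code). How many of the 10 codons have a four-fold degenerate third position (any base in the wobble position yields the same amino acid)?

Codon 1 TGC (Cys): third position 2-fold.
Codon 2 CAT (His): third position 2-fold.
Codon 3 GAC (Asp): third position 2-fold.
Codon 4 CGG (Arg): third position 4-fold.
Codon 5 CAT (His): third position 2-fold.
Codon 6 CAA (Gln): third position 2-fold.
Codon 7 GCC (Ala): third position 4-fold.
Codon 8 CCC (Pro): third position 4-fold.
Codon 9 ATG (Met): third position 1-fold.
Codon 10 TCC (Ser): third position 4-fold.
Four-fold degenerate third positions: 4.

4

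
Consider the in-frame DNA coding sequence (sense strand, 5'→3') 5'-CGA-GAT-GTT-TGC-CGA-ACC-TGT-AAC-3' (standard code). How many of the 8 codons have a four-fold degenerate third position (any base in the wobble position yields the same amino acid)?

Codon 1 CGA (Arg): third position 4-fold.
Codon 2 GAT (Asp): third position 2-fold.
Codon 3 GTT (Val): third position 4-fold.
Codon 4 TGC (Cys): third position 2-fold.
Codon 5 CGA (Arg): third position 4-fold.
Codon 6 ACC (Thr): third position 4-fold.
Codon 7 TGT (Cys): third position 2-fold.
Codon 8 AAC (Asn): third position 2-fold.
Four-fold degenerate third positions: 4.

4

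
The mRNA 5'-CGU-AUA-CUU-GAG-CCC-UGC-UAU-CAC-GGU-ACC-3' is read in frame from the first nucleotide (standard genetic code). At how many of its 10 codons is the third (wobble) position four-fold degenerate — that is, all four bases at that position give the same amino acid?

5

Codon 1 CGU (Arg): third position 4-fold.
Codon 2 AUA (Ile): third position 3-fold.
Codon 3 CUU (Leu): third position 4-fold.
Codon 4 GAG (Glu): third position 2-fold.
Codon 5 CCC (Pro): third position 4-fold.
Codon 6 UGC (Cys): third position 2-fold.
Codon 7 UAU (Tyr): third position 2-fold.
Codon 8 CAC (His): third position 2-fold.
Codon 9 GGU (Gly): third position 4-fold.
Codon 10 ACC (Thr): third position 4-fold.
Four-fold degenerate third positions: 5.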